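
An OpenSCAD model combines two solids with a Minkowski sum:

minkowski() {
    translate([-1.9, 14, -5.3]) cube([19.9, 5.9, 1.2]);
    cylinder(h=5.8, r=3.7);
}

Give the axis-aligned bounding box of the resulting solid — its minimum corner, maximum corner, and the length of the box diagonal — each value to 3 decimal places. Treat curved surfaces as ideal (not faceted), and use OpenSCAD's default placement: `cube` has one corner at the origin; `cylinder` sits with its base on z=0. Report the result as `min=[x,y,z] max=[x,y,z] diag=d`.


A = translate([-1.9, 14, -5.3]) cube([19.9, 5.9, 1.2]) → bbox [-1.9,14,-5.3] .. [18,19.9,-4.1]
B = cylinder(h=5.8, r=3.7) → bbox [-3.7,-3.7,0] .. [3.7,3.7,5.8]
lo = A.lo+B.lo = [-1.9-3.7, 14-3.7, -5.3+0] = [-5.600,10.300,-5.300]
hi = A.hi+B.hi = [18+3.7, 19.9+3.7, -4.1+5.8] = [21.700,23.600,1.700]
diag = √(27.3²+13.3²+7²) = √971.18 = 31.164

min=[-5.600,10.300,-5.300] max=[21.700,23.600,1.700] diag=31.164


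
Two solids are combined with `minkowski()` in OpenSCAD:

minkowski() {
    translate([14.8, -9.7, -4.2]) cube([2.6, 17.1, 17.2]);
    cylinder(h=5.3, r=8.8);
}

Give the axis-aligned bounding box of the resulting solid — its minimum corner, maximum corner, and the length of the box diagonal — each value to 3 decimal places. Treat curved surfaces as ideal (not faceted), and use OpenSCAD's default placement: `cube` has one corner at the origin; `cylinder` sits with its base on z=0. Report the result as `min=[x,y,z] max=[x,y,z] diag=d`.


min=[6.000,-18.500,-4.200] max=[26.200,16.200,18.300] diag=46.026

A = translate([14.8, -9.7, -4.2]) cube([2.6, 17.1, 17.2]) → bbox [14.8,-9.7,-4.2] .. [17.4,7.4,13]
B = cylinder(h=5.3, r=8.8) → bbox [-8.8,-8.8,0] .. [8.8,8.8,5.3]
lo = A.lo+B.lo = [14.8-8.8, -9.7-8.8, -4.2+0] = [6.000,-18.500,-4.200]
hi = A.hi+B.hi = [17.4+8.8, 7.4+8.8, 13+5.3] = [26.200,16.200,18.300]
diag = √(20.2²+34.7²+22.5²) = √2118.38 = 46.026


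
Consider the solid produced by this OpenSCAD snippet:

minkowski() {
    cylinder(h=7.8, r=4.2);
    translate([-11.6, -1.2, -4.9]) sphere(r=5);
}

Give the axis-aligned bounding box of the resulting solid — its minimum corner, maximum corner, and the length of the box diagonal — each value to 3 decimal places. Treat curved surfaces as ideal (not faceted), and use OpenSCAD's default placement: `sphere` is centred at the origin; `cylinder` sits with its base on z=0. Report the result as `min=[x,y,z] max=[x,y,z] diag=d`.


min=[-20.800,-10.400,-9.900] max=[-2.400,8.000,7.900] diag=31.527

A = translate([-11.6, -1.2, -4.9]) sphere(r=5) → bbox [-16.6,-6.2,-9.9] .. [-6.6,3.8,0.1]
B = cylinder(h=7.8, r=4.2) → bbox [-4.2,-4.2,0] .. [4.2,4.2,7.8]
lo = A.lo+B.lo = [-16.6-4.2, -6.2-4.2, -9.9+0] = [-20.800,-10.400,-9.900]
hi = A.hi+B.hi = [-6.6+4.2, 3.8+4.2, 0.1+7.8] = [-2.400,8.000,7.900]
diag = √(18.4²+18.4²+17.8²) = √993.96 = 31.527


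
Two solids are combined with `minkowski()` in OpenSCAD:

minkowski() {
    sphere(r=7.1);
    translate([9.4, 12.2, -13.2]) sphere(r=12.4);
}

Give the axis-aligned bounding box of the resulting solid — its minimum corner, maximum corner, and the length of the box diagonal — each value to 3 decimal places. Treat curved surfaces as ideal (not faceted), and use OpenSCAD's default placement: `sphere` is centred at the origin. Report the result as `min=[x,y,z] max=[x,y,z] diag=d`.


min=[-10.100,-7.300,-32.700] max=[28.900,31.700,6.300] diag=67.550

A = translate([9.4, 12.2, -13.2]) sphere(r=12.4) → bbox [-3,-0.2,-25.6] .. [21.8,24.6,-0.8]
B = sphere(r=7.1) → bbox [-7.1,-7.1,-7.1] .. [7.1,7.1,7.1]
lo = A.lo+B.lo = [-3-7.1, -0.2-7.1, -25.6-7.1] = [-10.100,-7.300,-32.700]
hi = A.hi+B.hi = [21.8+7.1, 24.6+7.1, -0.8+7.1] = [28.900,31.700,6.300]
diag = √(39²+39²+39²) = √4563 = 67.550


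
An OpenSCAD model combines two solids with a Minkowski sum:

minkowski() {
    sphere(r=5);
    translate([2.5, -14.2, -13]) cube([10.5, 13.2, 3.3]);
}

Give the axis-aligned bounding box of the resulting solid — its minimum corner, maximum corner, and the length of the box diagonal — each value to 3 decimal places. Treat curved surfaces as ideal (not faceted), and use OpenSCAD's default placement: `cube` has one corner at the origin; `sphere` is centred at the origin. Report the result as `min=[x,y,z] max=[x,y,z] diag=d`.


A = translate([2.5, -14.2, -13]) cube([10.5, 13.2, 3.3]) → bbox [2.5,-14.2,-13] .. [13,-1,-9.7]
B = sphere(r=5) → bbox [-5,-5,-5] .. [5,5,5]
lo = A.lo+B.lo = [2.5-5, -14.2-5, -13-5] = [-2.500,-19.200,-18.000]
hi = A.hi+B.hi = [13+5, -1+5, -9.7+5] = [18.000,4.000,-4.700]
diag = √(20.5²+23.2²+13.3²) = √1135.38 = 33.695

min=[-2.500,-19.200,-18.000] max=[18.000,4.000,-4.700] diag=33.695


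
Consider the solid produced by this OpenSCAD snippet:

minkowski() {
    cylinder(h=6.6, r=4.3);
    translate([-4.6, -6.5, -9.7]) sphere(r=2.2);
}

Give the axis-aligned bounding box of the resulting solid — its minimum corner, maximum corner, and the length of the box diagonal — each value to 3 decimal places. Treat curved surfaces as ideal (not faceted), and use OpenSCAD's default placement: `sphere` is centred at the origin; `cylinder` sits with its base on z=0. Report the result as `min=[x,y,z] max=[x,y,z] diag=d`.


A = translate([-4.6, -6.5, -9.7]) sphere(r=2.2) → bbox [-6.8,-8.7,-11.9] .. [-2.4,-4.3,-7.5]
B = cylinder(h=6.6, r=4.3) → bbox [-4.3,-4.3,0] .. [4.3,4.3,6.6]
lo = A.lo+B.lo = [-6.8-4.3, -8.7-4.3, -11.9+0] = [-11.100,-13.000,-11.900]
hi = A.hi+B.hi = [-2.4+4.3, -4.3+4.3, -7.5+6.6] = [1.900,0.000,-0.900]
diag = √(13²+13²+11²) = √459 = 21.424

min=[-11.100,-13.000,-11.900] max=[1.900,0.000,-0.900] diag=21.424


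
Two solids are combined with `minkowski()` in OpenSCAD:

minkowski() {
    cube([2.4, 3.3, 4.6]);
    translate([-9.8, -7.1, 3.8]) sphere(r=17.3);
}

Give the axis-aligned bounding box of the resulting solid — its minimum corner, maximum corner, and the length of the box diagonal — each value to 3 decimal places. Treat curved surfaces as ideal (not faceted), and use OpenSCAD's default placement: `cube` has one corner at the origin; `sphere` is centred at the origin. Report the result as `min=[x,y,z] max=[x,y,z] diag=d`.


min=[-27.100,-24.400,-13.500] max=[9.900,13.500,25.700] diag=65.894

A = translate([-9.8, -7.1, 3.8]) sphere(r=17.3) → bbox [-27.1,-24.4,-13.5] .. [7.5,10.2,21.1]
B = cube([2.4, 3.3, 4.6]) → bbox [0,0,0] .. [2.4,3.3,4.6]
lo = A.lo+B.lo = [-27.1+0, -24.4+0, -13.5+0] = [-27.100,-24.400,-13.500]
hi = A.hi+B.hi = [7.5+2.4, 10.2+3.3, 21.1+4.6] = [9.900,13.500,25.700]
diag = √(37²+37.9²+39.2²) = √4342.05 = 65.894


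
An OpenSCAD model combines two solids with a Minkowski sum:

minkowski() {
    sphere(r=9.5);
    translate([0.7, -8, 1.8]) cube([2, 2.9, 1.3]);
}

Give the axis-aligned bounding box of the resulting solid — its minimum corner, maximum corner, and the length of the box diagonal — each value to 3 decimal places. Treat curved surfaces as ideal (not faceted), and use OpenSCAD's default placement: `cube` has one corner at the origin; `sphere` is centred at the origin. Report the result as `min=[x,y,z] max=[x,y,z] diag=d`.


A = translate([0.7, -8, 1.8]) cube([2, 2.9, 1.3]) → bbox [0.7,-8,1.8] .. [2.7,-5.1,3.1]
B = sphere(r=9.5) → bbox [-9.5,-9.5,-9.5] .. [9.5,9.5,9.5]
lo = A.lo+B.lo = [0.7-9.5, -8-9.5, 1.8-9.5] = [-8.800,-17.500,-7.700]
hi = A.hi+B.hi = [2.7+9.5, -5.1+9.5, 3.1+9.5] = [12.200,4.400,12.600]
diag = √(21²+21.9²+20.3²) = √1332.7 = 36.506

min=[-8.800,-17.500,-7.700] max=[12.200,4.400,12.600] diag=36.506


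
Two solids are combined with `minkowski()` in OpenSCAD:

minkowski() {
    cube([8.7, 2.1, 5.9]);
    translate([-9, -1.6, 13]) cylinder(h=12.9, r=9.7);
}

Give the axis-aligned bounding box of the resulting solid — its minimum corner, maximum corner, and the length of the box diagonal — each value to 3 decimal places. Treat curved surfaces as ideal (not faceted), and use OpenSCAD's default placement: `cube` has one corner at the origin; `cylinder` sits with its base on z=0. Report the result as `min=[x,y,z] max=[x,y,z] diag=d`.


min=[-18.700,-11.300,13.000] max=[9.400,10.200,31.800] diag=40.066

A = translate([-9, -1.6, 13]) cylinder(h=12.9, r=9.7) → bbox [-18.7,-11.3,13] .. [0.7,8.1,25.9]
B = cube([8.7, 2.1, 5.9]) → bbox [0,0,0] .. [8.7,2.1,5.9]
lo = A.lo+B.lo = [-18.7+0, -11.3+0, 13+0] = [-18.700,-11.300,13.000]
hi = A.hi+B.hi = [0.7+8.7, 8.1+2.1, 25.9+5.9] = [9.400,10.200,31.800]
diag = √(28.1²+21.5²+18.8²) = √1605.3 = 40.066


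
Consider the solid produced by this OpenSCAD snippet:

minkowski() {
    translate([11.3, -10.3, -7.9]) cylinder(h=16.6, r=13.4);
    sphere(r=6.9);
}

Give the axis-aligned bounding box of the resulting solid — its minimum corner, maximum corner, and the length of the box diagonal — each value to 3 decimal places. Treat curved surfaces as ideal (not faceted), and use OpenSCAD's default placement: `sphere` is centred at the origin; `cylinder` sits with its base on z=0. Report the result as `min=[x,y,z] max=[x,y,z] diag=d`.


A = translate([11.3, -10.3, -7.9]) cylinder(h=16.6, r=13.4) → bbox [-2.1,-23.7,-7.9] .. [24.7,3.1,8.7]
B = sphere(r=6.9) → bbox [-6.9,-6.9,-6.9] .. [6.9,6.9,6.9]
lo = A.lo+B.lo = [-2.1-6.9, -23.7-6.9, -7.9-6.9] = [-9.000,-30.600,-14.800]
hi = A.hi+B.hi = [24.7+6.9, 3.1+6.9, 8.7+6.9] = [31.600,10.000,15.600]
diag = √(40.6²+40.6²+30.4²) = √4220.88 = 64.968

min=[-9.000,-30.600,-14.800] max=[31.600,10.000,15.600] diag=64.968


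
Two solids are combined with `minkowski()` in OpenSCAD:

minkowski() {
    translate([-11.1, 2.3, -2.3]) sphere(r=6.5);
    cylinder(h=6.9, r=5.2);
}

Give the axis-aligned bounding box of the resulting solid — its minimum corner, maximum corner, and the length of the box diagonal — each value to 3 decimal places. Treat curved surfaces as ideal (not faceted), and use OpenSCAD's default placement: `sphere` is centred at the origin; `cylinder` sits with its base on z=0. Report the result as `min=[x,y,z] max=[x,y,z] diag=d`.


min=[-22.800,-9.400,-8.800] max=[0.600,14.000,11.100] diag=38.615

A = translate([-11.1, 2.3, -2.3]) sphere(r=6.5) → bbox [-17.6,-4.2,-8.8] .. [-4.6,8.8,4.2]
B = cylinder(h=6.9, r=5.2) → bbox [-5.2,-5.2,0] .. [5.2,5.2,6.9]
lo = A.lo+B.lo = [-17.6-5.2, -4.2-5.2, -8.8+0] = [-22.800,-9.400,-8.800]
hi = A.hi+B.hi = [-4.6+5.2, 8.8+5.2, 4.2+6.9] = [0.600,14.000,11.100]
diag = √(23.4²+23.4²+19.9²) = √1491.13 = 38.615


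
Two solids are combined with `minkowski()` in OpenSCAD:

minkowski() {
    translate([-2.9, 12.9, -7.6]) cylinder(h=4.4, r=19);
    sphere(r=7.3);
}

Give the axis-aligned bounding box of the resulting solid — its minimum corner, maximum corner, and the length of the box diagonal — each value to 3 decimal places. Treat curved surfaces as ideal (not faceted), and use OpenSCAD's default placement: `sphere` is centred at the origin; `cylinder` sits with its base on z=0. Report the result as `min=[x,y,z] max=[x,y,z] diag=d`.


A = translate([-2.9, 12.9, -7.6]) cylinder(h=4.4, r=19) → bbox [-21.9,-6.1,-7.6] .. [16.1,31.9,-3.2]
B = sphere(r=7.3) → bbox [-7.3,-7.3,-7.3] .. [7.3,7.3,7.3]
lo = A.lo+B.lo = [-21.9-7.3, -6.1-7.3, -7.6-7.3] = [-29.200,-13.400,-14.900]
hi = A.hi+B.hi = [16.1+7.3, 31.9+7.3, -3.2+7.3] = [23.400,39.200,4.100]
diag = √(52.6²+52.6²+19²) = √5894.52 = 76.776

min=[-29.200,-13.400,-14.900] max=[23.400,39.200,4.100] diag=76.776


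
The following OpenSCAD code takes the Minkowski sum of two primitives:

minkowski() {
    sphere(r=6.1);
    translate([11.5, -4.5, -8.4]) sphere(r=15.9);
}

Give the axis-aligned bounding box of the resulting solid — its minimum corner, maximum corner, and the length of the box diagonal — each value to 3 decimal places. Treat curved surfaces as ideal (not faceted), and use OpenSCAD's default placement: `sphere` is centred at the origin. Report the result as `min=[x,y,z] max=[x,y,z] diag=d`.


min=[-10.500,-26.500,-30.400] max=[33.500,17.500,13.600] diag=76.210

A = translate([11.5, -4.5, -8.4]) sphere(r=15.9) → bbox [-4.4,-20.4,-24.3] .. [27.4,11.4,7.5]
B = sphere(r=6.1) → bbox [-6.1,-6.1,-6.1] .. [6.1,6.1,6.1]
lo = A.lo+B.lo = [-4.4-6.1, -20.4-6.1, -24.3-6.1] = [-10.500,-26.500,-30.400]
hi = A.hi+B.hi = [27.4+6.1, 11.4+6.1, 7.5+6.1] = [33.500,17.500,13.600]
diag = √(44²+44²+44²) = √5808 = 76.210


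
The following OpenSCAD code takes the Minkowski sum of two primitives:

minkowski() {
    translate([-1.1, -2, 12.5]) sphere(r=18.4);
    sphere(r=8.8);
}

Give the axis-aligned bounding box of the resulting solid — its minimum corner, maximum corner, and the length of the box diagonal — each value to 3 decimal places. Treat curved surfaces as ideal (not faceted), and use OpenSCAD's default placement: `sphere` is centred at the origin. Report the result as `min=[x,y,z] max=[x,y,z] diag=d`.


min=[-28.300,-29.200,-14.700] max=[26.100,25.200,39.700] diag=94.224

A = translate([-1.1, -2, 12.5]) sphere(r=18.4) → bbox [-19.5,-20.4,-5.9] .. [17.3,16.4,30.9]
B = sphere(r=8.8) → bbox [-8.8,-8.8,-8.8] .. [8.8,8.8,8.8]
lo = A.lo+B.lo = [-19.5-8.8, -20.4-8.8, -5.9-8.8] = [-28.300,-29.200,-14.700]
hi = A.hi+B.hi = [17.3+8.8, 16.4+8.8, 30.9+8.8] = [26.100,25.200,39.700]
diag = √(54.4²+54.4²+54.4²) = √8878.08 = 94.224


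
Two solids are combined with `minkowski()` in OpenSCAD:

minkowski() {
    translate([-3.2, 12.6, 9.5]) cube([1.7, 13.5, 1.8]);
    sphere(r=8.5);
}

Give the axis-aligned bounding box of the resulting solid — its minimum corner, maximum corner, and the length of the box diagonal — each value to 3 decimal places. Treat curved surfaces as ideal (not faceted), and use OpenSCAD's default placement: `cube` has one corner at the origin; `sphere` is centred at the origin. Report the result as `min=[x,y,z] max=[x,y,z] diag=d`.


A = translate([-3.2, 12.6, 9.5]) cube([1.7, 13.5, 1.8]) → bbox [-3.2,12.6,9.5] .. [-1.5,26.1,11.3]
B = sphere(r=8.5) → bbox [-8.5,-8.5,-8.5] .. [8.5,8.5,8.5]
lo = A.lo+B.lo = [-3.2-8.5, 12.6-8.5, 9.5-8.5] = [-11.700,4.100,1.000]
hi = A.hi+B.hi = [-1.5+8.5, 26.1+8.5, 11.3+8.5] = [7.000,34.600,19.800]
diag = √(18.7²+30.5²+18.8²) = √1633.38 = 40.415

min=[-11.700,4.100,1.000] max=[7.000,34.600,19.800] diag=40.415


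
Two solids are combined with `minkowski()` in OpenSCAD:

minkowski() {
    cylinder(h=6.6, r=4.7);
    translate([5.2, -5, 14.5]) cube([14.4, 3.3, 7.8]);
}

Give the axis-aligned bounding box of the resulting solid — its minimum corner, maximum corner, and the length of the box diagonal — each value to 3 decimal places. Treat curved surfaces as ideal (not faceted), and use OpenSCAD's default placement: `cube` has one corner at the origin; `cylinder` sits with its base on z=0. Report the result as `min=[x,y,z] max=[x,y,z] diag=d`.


A = translate([5.2, -5, 14.5]) cube([14.4, 3.3, 7.8]) → bbox [5.2,-5,14.5] .. [19.6,-1.7,22.3]
B = cylinder(h=6.6, r=4.7) → bbox [-4.7,-4.7,0] .. [4.7,4.7,6.6]
lo = A.lo+B.lo = [5.2-4.7, -5-4.7, 14.5+0] = [0.500,-9.700,14.500]
hi = A.hi+B.hi = [19.6+4.7, -1.7+4.7, 22.3+6.6] = [24.300,3.000,28.900]
diag = √(23.8²+12.7²+14.4²) = √935.09 = 30.579

min=[0.500,-9.700,14.500] max=[24.300,3.000,28.900] diag=30.579


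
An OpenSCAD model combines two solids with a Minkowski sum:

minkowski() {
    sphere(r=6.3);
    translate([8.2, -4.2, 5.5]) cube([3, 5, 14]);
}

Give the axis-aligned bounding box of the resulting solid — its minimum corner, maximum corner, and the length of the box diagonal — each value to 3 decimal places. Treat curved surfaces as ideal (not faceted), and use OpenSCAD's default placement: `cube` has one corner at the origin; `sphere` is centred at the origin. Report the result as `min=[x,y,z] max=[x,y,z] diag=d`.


A = translate([8.2, -4.2, 5.5]) cube([3, 5, 14]) → bbox [8.2,-4.2,5.5] .. [11.2,0.8,19.5]
B = sphere(r=6.3) → bbox [-6.3,-6.3,-6.3] .. [6.3,6.3,6.3]
lo = A.lo+B.lo = [8.2-6.3, -4.2-6.3, 5.5-6.3] = [1.900,-10.500,-0.800]
hi = A.hi+B.hi = [11.2+6.3, 0.8+6.3, 19.5+6.3] = [17.500,7.100,25.800]
diag = √(15.6²+17.6²+26.6²) = √1260.68 = 35.506

min=[1.900,-10.500,-0.800] max=[17.500,7.100,25.800] diag=35.506


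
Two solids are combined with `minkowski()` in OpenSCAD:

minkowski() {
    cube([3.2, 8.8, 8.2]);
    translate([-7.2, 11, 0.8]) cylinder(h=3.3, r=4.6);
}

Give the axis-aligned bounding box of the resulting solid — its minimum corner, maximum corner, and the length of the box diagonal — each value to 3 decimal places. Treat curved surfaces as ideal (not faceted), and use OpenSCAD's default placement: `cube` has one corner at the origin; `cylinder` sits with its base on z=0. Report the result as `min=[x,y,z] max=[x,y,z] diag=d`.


min=[-11.800,6.400,0.800] max=[0.600,24.400,12.300] diag=24.698

A = translate([-7.2, 11, 0.8]) cylinder(h=3.3, r=4.6) → bbox [-11.8,6.4,0.8] .. [-2.6,15.6,4.1]
B = cube([3.2, 8.8, 8.2]) → bbox [0,0,0] .. [3.2,8.8,8.2]
lo = A.lo+B.lo = [-11.8+0, 6.4+0, 0.8+0] = [-11.800,6.400,0.800]
hi = A.hi+B.hi = [-2.6+3.2, 15.6+8.8, 4.1+8.2] = [0.600,24.400,12.300]
diag = √(12.4²+18²+11.5²) = √610.01 = 24.698


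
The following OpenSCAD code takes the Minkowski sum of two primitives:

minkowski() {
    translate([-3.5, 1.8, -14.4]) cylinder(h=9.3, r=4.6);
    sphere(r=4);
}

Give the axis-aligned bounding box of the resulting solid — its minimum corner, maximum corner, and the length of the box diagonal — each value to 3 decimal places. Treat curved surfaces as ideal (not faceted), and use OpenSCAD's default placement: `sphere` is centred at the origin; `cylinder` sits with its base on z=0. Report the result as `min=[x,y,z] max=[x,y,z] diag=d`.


min=[-12.100,-6.800,-18.400] max=[5.100,10.400,-1.100] diag=29.849

A = translate([-3.5, 1.8, -14.4]) cylinder(h=9.3, r=4.6) → bbox [-8.1,-2.8,-14.4] .. [1.1,6.4,-5.1]
B = sphere(r=4) → bbox [-4,-4,-4] .. [4,4,4]
lo = A.lo+B.lo = [-8.1-4, -2.8-4, -14.4-4] = [-12.100,-6.800,-18.400]
hi = A.hi+B.hi = [1.1+4, 6.4+4, -5.1+4] = [5.100,10.400,-1.100]
diag = √(17.2²+17.2²+17.3²) = √890.97 = 29.849


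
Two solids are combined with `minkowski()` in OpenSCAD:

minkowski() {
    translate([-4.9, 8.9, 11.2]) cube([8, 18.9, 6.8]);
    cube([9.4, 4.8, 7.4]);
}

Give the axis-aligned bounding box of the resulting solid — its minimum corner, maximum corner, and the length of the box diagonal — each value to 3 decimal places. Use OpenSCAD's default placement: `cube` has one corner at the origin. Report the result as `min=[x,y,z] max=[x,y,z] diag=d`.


A = translate([-4.9, 8.9, 11.2]) cube([8, 18.9, 6.8]) → bbox [-4.9,8.9,11.2] .. [3.1,27.8,18]
B = cube([9.4, 4.8, 7.4]) → bbox [0,0,0] .. [9.4,4.8,7.4]
lo = A.lo+B.lo = [-4.9+0, 8.9+0, 11.2+0] = [-4.900,8.900,11.200]
hi = A.hi+B.hi = [3.1+9.4, 27.8+4.8, 18+7.4] = [12.500,32.600,25.400]
diag = √(17.4²+23.7²+14.2²) = √1066.09 = 32.651

min=[-4.900,8.900,11.200] max=[12.500,32.600,25.400] diag=32.651


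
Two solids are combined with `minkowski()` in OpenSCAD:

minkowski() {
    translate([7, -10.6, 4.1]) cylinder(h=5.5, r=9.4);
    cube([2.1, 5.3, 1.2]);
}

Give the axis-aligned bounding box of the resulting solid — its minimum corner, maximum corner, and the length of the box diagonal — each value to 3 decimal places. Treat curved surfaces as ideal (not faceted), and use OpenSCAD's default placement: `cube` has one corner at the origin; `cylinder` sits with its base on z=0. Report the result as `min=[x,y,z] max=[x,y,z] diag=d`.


min=[-2.400,-20.000,4.100] max=[18.500,4.100,10.800] diag=32.596

A = translate([7, -10.6, 4.1]) cylinder(h=5.5, r=9.4) → bbox [-2.4,-20,4.1] .. [16.4,-1.2,9.6]
B = cube([2.1, 5.3, 1.2]) → bbox [0,0,0] .. [2.1,5.3,1.2]
lo = A.lo+B.lo = [-2.4+0, -20+0, 4.1+0] = [-2.400,-20.000,4.100]
hi = A.hi+B.hi = [16.4+2.1, -1.2+5.3, 9.6+1.2] = [18.500,4.100,10.800]
diag = √(20.9²+24.1²+6.7²) = √1062.51 = 32.596


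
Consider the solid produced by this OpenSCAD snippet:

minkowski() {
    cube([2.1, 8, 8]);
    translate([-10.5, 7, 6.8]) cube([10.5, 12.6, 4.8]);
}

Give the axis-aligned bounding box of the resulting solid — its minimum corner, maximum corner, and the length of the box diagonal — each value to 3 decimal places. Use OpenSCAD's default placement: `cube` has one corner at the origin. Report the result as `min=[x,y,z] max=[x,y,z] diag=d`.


min=[-10.500,7.000,6.800] max=[2.100,27.600,19.600] diag=27.331

A = translate([-10.5, 7, 6.8]) cube([10.5, 12.6, 4.8]) → bbox [-10.5,7,6.8] .. [0,19.6,11.6]
B = cube([2.1, 8, 8]) → bbox [0,0,0] .. [2.1,8,8]
lo = A.lo+B.lo = [-10.5+0, 7+0, 6.8+0] = [-10.500,7.000,6.800]
hi = A.hi+B.hi = [0+2.1, 19.6+8, 11.6+8] = [2.100,27.600,19.600]
diag = √(12.6²+20.6²+12.8²) = √746.96 = 27.331


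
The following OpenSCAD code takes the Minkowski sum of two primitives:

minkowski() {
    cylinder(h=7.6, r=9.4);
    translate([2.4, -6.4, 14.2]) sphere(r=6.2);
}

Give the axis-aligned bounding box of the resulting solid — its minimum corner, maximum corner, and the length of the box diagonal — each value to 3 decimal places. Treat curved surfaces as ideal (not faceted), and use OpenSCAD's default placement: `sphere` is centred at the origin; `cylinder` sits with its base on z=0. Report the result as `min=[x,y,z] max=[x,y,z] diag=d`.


A = translate([2.4, -6.4, 14.2]) sphere(r=6.2) → bbox [-3.8,-12.6,8] .. [8.6,-0.2,20.4]
B = cylinder(h=7.6, r=9.4) → bbox [-9.4,-9.4,0] .. [9.4,9.4,7.6]
lo = A.lo+B.lo = [-3.8-9.4, -12.6-9.4, 8+0] = [-13.200,-22.000,8.000]
hi = A.hi+B.hi = [8.6+9.4, -0.2+9.4, 20.4+7.6] = [18.000,9.200,28.000]
diag = √(31.2²+31.2²+20²) = √2346.88 = 48.445

min=[-13.200,-22.000,8.000] max=[18.000,9.200,28.000] diag=48.445


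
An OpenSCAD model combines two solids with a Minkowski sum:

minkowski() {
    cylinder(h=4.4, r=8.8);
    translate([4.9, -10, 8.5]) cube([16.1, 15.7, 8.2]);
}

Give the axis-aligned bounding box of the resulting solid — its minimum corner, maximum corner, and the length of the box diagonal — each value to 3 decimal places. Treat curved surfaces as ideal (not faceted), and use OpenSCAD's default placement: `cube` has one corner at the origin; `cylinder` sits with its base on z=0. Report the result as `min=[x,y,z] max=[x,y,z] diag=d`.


A = translate([4.9, -10, 8.5]) cube([16.1, 15.7, 8.2]) → bbox [4.9,-10,8.5] .. [21,5.7,16.7]
B = cylinder(h=4.4, r=8.8) → bbox [-8.8,-8.8,0] .. [8.8,8.8,4.4]
lo = A.lo+B.lo = [4.9-8.8, -10-8.8, 8.5+0] = [-3.900,-18.800,8.500]
hi = A.hi+B.hi = [21+8.8, 5.7+8.8, 16.7+4.4] = [29.800,14.500,21.100]
diag = √(33.7²+33.3²+12.6²) = √2403.34 = 49.024

min=[-3.900,-18.800,8.500] max=[29.800,14.500,21.100] diag=49.024


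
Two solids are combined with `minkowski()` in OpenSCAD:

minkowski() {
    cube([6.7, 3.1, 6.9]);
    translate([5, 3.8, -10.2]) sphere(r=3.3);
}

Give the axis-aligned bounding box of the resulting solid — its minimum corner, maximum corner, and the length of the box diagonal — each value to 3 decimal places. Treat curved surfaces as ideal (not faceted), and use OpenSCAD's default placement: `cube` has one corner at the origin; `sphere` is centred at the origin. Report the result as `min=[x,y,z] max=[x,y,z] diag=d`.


min=[1.700,0.500,-13.500] max=[15.000,10.200,0.000] diag=21.289

A = translate([5, 3.8, -10.2]) sphere(r=3.3) → bbox [1.7,0.5,-13.5] .. [8.3,7.1,-6.9]
B = cube([6.7, 3.1, 6.9]) → bbox [0,0,0] .. [6.7,3.1,6.9]
lo = A.lo+B.lo = [1.7+0, 0.5+0, -13.5+0] = [1.700,0.500,-13.500]
hi = A.hi+B.hi = [8.3+6.7, 7.1+3.1, -6.9+6.9] = [15.000,10.200,0.000]
diag = √(13.3²+9.7²+13.5²) = √453.23 = 21.289


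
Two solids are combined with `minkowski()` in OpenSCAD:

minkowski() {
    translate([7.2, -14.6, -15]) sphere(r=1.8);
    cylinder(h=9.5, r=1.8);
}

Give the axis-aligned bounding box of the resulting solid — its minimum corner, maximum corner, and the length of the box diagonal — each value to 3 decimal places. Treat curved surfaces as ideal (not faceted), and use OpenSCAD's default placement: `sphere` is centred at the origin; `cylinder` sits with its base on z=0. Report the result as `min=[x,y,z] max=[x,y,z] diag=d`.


A = translate([7.2, -14.6, -15]) sphere(r=1.8) → bbox [5.4,-16.4,-16.8] .. [9,-12.8,-13.2]
B = cylinder(h=9.5, r=1.8) → bbox [-1.8,-1.8,0] .. [1.8,1.8,9.5]
lo = A.lo+B.lo = [5.4-1.8, -16.4-1.8, -16.8+0] = [3.600,-18.200,-16.800]
hi = A.hi+B.hi = [9+1.8, -12.8+1.8, -13.2+9.5] = [10.800,-11.000,-3.700]
diag = √(7.2²+7.2²+13.1²) = √275.29 = 16.592

min=[3.600,-18.200,-16.800] max=[10.800,-11.000,-3.700] diag=16.592


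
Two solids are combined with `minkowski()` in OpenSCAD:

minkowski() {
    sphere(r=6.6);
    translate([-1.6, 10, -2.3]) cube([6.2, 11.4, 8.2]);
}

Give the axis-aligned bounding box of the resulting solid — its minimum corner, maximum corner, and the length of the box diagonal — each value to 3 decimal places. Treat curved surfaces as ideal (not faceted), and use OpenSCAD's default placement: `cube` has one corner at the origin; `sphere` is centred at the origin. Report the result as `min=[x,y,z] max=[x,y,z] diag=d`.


min=[-8.200,3.400,-8.900] max=[11.200,28.000,12.500] diag=37.940

A = translate([-1.6, 10, -2.3]) cube([6.2, 11.4, 8.2]) → bbox [-1.6,10,-2.3] .. [4.6,21.4,5.9]
B = sphere(r=6.6) → bbox [-6.6,-6.6,-6.6] .. [6.6,6.6,6.6]
lo = A.lo+B.lo = [-1.6-6.6, 10-6.6, -2.3-6.6] = [-8.200,3.400,-8.900]
hi = A.hi+B.hi = [4.6+6.6, 21.4+6.6, 5.9+6.6] = [11.200,28.000,12.500]
diag = √(19.4²+24.6²+21.4²) = √1439.48 = 37.940


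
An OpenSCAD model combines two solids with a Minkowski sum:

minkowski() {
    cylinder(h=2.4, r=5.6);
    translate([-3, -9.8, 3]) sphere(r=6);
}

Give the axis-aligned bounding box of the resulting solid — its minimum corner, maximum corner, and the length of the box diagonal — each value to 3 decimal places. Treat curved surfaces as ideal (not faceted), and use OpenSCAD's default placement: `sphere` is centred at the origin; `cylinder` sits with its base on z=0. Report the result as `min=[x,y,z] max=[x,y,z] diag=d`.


A = translate([-3, -9.8, 3]) sphere(r=6) → bbox [-9,-15.8,-3] .. [3,-3.8,9]
B = cylinder(h=2.4, r=5.6) → bbox [-5.6,-5.6,0] .. [5.6,5.6,2.4]
lo = A.lo+B.lo = [-9-5.6, -15.8-5.6, -3+0] = [-14.600,-21.400,-3.000]
hi = A.hi+B.hi = [3+5.6, -3.8+5.6, 9+2.4] = [8.600,1.800,11.400]
diag = √(23.2²+23.2²+14.4²) = √1283.84 = 35.831

min=[-14.600,-21.400,-3.000] max=[8.600,1.800,11.400] diag=35.831


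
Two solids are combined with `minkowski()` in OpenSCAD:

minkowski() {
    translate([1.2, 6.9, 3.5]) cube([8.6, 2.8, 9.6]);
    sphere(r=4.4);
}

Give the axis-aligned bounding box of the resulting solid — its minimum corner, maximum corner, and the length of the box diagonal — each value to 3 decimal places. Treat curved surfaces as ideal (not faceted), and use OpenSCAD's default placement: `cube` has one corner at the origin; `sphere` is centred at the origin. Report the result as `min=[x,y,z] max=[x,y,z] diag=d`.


min=[-3.200,2.500,-0.900] max=[14.200,14.100,17.500] diag=27.855

A = translate([1.2, 6.9, 3.5]) cube([8.6, 2.8, 9.6]) → bbox [1.2,6.9,3.5] .. [9.8,9.7,13.1]
B = sphere(r=4.4) → bbox [-4.4,-4.4,-4.4] .. [4.4,4.4,4.4]
lo = A.lo+B.lo = [1.2-4.4, 6.9-4.4, 3.5-4.4] = [-3.200,2.500,-0.900]
hi = A.hi+B.hi = [9.8+4.4, 9.7+4.4, 13.1+4.4] = [14.200,14.100,17.500]
diag = √(17.4²+11.6²+18.4²) = √775.88 = 27.855


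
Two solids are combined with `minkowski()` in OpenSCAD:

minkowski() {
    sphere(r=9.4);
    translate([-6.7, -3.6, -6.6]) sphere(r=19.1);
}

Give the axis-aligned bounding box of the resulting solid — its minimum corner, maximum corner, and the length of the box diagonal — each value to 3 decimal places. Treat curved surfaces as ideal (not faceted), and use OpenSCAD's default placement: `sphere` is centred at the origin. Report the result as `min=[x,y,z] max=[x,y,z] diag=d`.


A = translate([-6.7, -3.6, -6.6]) sphere(r=19.1) → bbox [-25.8,-22.7,-25.7] .. [12.4,15.5,12.5]
B = sphere(r=9.4) → bbox [-9.4,-9.4,-9.4] .. [9.4,9.4,9.4]
lo = A.lo+B.lo = [-25.8-9.4, -22.7-9.4, -25.7-9.4] = [-35.200,-32.100,-35.100]
hi = A.hi+B.hi = [12.4+9.4, 15.5+9.4, 12.5+9.4] = [21.800,24.900,21.900]
diag = √(57²+57²+57²) = √9747 = 98.727

min=[-35.200,-32.100,-35.100] max=[21.800,24.900,21.900] diag=98.727


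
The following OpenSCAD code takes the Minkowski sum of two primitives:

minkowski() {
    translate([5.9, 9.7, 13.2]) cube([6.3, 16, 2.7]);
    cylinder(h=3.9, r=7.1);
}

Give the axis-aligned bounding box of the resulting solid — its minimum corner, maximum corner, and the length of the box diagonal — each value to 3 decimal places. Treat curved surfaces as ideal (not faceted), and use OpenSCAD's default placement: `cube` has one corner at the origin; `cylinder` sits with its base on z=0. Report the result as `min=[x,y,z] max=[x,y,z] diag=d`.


min=[-1.200,2.600,13.200] max=[19.300,32.800,19.800] diag=37.092

A = translate([5.9, 9.7, 13.2]) cube([6.3, 16, 2.7]) → bbox [5.9,9.7,13.2] .. [12.2,25.7,15.9]
B = cylinder(h=3.9, r=7.1) → bbox [-7.1,-7.1,0] .. [7.1,7.1,3.9]
lo = A.lo+B.lo = [5.9-7.1, 9.7-7.1, 13.2+0] = [-1.200,2.600,13.200]
hi = A.hi+B.hi = [12.2+7.1, 25.7+7.1, 15.9+3.9] = [19.300,32.800,19.800]
diag = √(20.5²+30.2²+6.6²) = √1375.85 = 37.092


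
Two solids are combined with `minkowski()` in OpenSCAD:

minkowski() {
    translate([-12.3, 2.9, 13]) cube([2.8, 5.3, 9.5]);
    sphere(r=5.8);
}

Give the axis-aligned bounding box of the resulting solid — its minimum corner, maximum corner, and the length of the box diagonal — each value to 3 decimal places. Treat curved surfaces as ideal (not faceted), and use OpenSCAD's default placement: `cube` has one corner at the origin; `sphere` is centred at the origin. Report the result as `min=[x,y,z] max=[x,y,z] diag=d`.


min=[-18.100,-2.900,7.200] max=[-3.700,14.000,28.300] diag=30.630

A = translate([-12.3, 2.9, 13]) cube([2.8, 5.3, 9.5]) → bbox [-12.3,2.9,13] .. [-9.5,8.2,22.5]
B = sphere(r=5.8) → bbox [-5.8,-5.8,-5.8] .. [5.8,5.8,5.8]
lo = A.lo+B.lo = [-12.3-5.8, 2.9-5.8, 13-5.8] = [-18.100,-2.900,7.200]
hi = A.hi+B.hi = [-9.5+5.8, 8.2+5.8, 22.5+5.8] = [-3.700,14.000,28.300]
diag = √(14.4²+16.9²+21.1²) = √938.18 = 30.630


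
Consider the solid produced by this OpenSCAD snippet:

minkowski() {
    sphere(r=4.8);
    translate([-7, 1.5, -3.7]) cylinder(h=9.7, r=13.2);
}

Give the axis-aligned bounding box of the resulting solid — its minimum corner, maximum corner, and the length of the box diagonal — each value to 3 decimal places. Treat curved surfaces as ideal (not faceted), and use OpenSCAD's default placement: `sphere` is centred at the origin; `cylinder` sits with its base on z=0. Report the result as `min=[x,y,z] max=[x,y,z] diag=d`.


A = translate([-7, 1.5, -3.7]) cylinder(h=9.7, r=13.2) → bbox [-20.2,-11.7,-3.7] .. [6.2,14.7,6]
B = sphere(r=4.8) → bbox [-4.8,-4.8,-4.8] .. [4.8,4.8,4.8]
lo = A.lo+B.lo = [-20.2-4.8, -11.7-4.8, -3.7-4.8] = [-25.000,-16.500,-8.500]
hi = A.hi+B.hi = [6.2+4.8, 14.7+4.8, 6+4.8] = [11.000,19.500,10.800]
diag = √(36²+36²+19.3²) = √2964.49 = 54.447

min=[-25.000,-16.500,-8.500] max=[11.000,19.500,10.800] diag=54.447


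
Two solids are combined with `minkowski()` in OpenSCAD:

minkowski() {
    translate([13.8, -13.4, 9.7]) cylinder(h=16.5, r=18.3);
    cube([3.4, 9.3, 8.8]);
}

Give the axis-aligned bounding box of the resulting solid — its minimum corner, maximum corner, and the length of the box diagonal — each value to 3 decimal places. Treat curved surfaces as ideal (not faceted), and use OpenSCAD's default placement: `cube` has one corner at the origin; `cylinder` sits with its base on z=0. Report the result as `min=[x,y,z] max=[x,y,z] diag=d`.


A = translate([13.8, -13.4, 9.7]) cylinder(h=16.5, r=18.3) → bbox [-4.5,-31.7,9.7] .. [32.1,4.9,26.2]
B = cube([3.4, 9.3, 8.8]) → bbox [0,0,0] .. [3.4,9.3,8.8]
lo = A.lo+B.lo = [-4.5+0, -31.7+0, 9.7+0] = [-4.500,-31.700,9.700]
hi = A.hi+B.hi = [32.1+3.4, 4.9+9.3, 26.2+8.8] = [35.500,14.200,35.000]
diag = √(40²+45.9²+25.3²) = √4346.9 = 65.931

min=[-4.500,-31.700,9.700] max=[35.500,14.200,35.000] diag=65.931


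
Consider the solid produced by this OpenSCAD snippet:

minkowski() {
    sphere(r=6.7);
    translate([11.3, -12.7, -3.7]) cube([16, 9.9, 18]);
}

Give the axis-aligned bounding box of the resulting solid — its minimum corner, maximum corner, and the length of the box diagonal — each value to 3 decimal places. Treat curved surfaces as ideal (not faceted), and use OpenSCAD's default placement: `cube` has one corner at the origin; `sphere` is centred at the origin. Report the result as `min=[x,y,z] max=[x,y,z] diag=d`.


min=[4.600,-19.400,-10.400] max=[34.000,3.900,21.000] diag=48.920

A = translate([11.3, -12.7, -3.7]) cube([16, 9.9, 18]) → bbox [11.3,-12.7,-3.7] .. [27.3,-2.8,14.3]
B = sphere(r=6.7) → bbox [-6.7,-6.7,-6.7] .. [6.7,6.7,6.7]
lo = A.lo+B.lo = [11.3-6.7, -12.7-6.7, -3.7-6.7] = [4.600,-19.400,-10.400]
hi = A.hi+B.hi = [27.3+6.7, -2.8+6.7, 14.3+6.7] = [34.000,3.900,21.000]
diag = √(29.4²+23.3²+31.4²) = √2393.21 = 48.920


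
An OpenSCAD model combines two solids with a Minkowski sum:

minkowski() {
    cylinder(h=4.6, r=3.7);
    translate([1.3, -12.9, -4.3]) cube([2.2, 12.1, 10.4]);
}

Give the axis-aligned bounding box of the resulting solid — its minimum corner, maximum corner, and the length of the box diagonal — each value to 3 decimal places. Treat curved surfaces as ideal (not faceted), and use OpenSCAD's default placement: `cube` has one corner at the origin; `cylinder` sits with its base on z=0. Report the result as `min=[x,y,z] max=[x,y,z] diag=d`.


A = translate([1.3, -12.9, -4.3]) cube([2.2, 12.1, 10.4]) → bbox [1.3,-12.9,-4.3] .. [3.5,-0.8,6.1]
B = cylinder(h=4.6, r=3.7) → bbox [-3.7,-3.7,0] .. [3.7,3.7,4.6]
lo = A.lo+B.lo = [1.3-3.7, -12.9-3.7, -4.3+0] = [-2.400,-16.600,-4.300]
hi = A.hi+B.hi = [3.5+3.7, -0.8+3.7, 6.1+4.6] = [7.200,2.900,10.700]
diag = √(9.6²+19.5²+15²) = √697.41 = 26.409

min=[-2.400,-16.600,-4.300] max=[7.200,2.900,10.700] diag=26.409


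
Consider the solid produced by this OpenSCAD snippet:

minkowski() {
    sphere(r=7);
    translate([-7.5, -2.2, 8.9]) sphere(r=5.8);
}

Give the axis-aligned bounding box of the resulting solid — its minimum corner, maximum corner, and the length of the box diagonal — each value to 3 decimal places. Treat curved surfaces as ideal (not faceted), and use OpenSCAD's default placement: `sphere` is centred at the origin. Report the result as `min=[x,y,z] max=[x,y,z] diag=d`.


min=[-20.300,-15.000,-3.900] max=[5.300,10.600,21.700] diag=44.341

A = translate([-7.5, -2.2, 8.9]) sphere(r=5.8) → bbox [-13.3,-8,3.1] .. [-1.7,3.6,14.7]
B = sphere(r=7) → bbox [-7,-7,-7] .. [7,7,7]
lo = A.lo+B.lo = [-13.3-7, -8-7, 3.1-7] = [-20.300,-15.000,-3.900]
hi = A.hi+B.hi = [-1.7+7, 3.6+7, 14.7+7] = [5.300,10.600,21.700]
diag = √(25.6²+25.6²+25.6²) = √1966.08 = 44.341


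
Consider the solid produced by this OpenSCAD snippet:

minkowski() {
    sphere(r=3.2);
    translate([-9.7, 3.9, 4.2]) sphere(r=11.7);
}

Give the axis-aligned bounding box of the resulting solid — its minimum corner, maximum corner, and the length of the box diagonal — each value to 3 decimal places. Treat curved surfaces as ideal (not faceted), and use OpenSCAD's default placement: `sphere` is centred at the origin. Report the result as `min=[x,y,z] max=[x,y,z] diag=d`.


min=[-24.600,-11.000,-10.700] max=[5.200,18.800,19.100] diag=51.615

A = translate([-9.7, 3.9, 4.2]) sphere(r=11.7) → bbox [-21.4,-7.8,-7.5] .. [2,15.6,15.9]
B = sphere(r=3.2) → bbox [-3.2,-3.2,-3.2] .. [3.2,3.2,3.2]
lo = A.lo+B.lo = [-21.4-3.2, -7.8-3.2, -7.5-3.2] = [-24.600,-11.000,-10.700]
hi = A.hi+B.hi = [2+3.2, 15.6+3.2, 15.9+3.2] = [5.200,18.800,19.100]
diag = √(29.8²+29.8²+29.8²) = √2664.12 = 51.615


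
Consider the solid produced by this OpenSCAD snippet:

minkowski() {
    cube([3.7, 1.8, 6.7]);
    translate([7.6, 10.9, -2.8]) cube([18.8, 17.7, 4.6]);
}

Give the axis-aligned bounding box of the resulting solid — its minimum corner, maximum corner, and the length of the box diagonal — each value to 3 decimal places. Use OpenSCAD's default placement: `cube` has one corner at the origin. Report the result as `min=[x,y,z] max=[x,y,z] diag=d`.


min=[7.600,10.900,-2.800] max=[30.100,30.400,8.500] diag=31.846

A = translate([7.6, 10.9, -2.8]) cube([18.8, 17.7, 4.6]) → bbox [7.6,10.9,-2.8] .. [26.4,28.6,1.8]
B = cube([3.7, 1.8, 6.7]) → bbox [0,0,0] .. [3.7,1.8,6.7]
lo = A.lo+B.lo = [7.6+0, 10.9+0, -2.8+0] = [7.600,10.900,-2.800]
hi = A.hi+B.hi = [26.4+3.7, 28.6+1.8, 1.8+6.7] = [30.100,30.400,8.500]
diag = √(22.5²+19.5²+11.3²) = √1014.19 = 31.846


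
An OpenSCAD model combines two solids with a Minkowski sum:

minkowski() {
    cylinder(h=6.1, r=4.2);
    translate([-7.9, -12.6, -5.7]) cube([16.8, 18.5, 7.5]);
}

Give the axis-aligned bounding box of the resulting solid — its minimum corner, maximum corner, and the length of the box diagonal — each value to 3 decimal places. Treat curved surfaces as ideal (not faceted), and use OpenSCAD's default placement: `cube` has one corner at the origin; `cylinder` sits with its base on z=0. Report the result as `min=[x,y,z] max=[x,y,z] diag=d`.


A = translate([-7.9, -12.6, -5.7]) cube([16.8, 18.5, 7.5]) → bbox [-7.9,-12.6,-5.7] .. [8.9,5.9,1.8]
B = cylinder(h=6.1, r=4.2) → bbox [-4.2,-4.2,0] .. [4.2,4.2,6.1]
lo = A.lo+B.lo = [-7.9-4.2, -12.6-4.2, -5.7+0] = [-12.100,-16.800,-5.700]
hi = A.hi+B.hi = [8.9+4.2, 5.9+4.2, 1.8+6.1] = [13.100,10.100,7.900]
diag = √(25.2²+26.9²+13.6²) = √1543.61 = 39.289

min=[-12.100,-16.800,-5.700] max=[13.100,10.100,7.900] diag=39.289


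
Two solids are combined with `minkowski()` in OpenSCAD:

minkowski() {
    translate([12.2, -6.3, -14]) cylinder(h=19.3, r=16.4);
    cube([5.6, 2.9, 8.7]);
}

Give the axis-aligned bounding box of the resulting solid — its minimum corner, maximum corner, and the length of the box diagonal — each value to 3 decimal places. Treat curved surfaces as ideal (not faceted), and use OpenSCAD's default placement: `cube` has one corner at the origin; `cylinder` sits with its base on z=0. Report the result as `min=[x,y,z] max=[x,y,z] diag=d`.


min=[-4.200,-22.700,-14.000] max=[34.200,13.000,14.000] diag=59.439

A = translate([12.2, -6.3, -14]) cylinder(h=19.3, r=16.4) → bbox [-4.2,-22.7,-14] .. [28.6,10.1,5.3]
B = cube([5.6, 2.9, 8.7]) → bbox [0,0,0] .. [5.6,2.9,8.7]
lo = A.lo+B.lo = [-4.2+0, -22.7+0, -14+0] = [-4.200,-22.700,-14.000]
hi = A.hi+B.hi = [28.6+5.6, 10.1+2.9, 5.3+8.7] = [34.200,13.000,14.000]
diag = √(38.4²+35.7²+28²) = √3533.05 = 59.439


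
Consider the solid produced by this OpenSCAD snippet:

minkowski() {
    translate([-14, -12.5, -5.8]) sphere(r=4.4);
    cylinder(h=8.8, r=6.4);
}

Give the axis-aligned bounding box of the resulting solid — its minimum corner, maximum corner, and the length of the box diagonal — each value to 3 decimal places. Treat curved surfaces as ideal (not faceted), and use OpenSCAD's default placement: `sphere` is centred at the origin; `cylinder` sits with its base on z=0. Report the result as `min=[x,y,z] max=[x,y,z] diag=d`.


min=[-24.800,-23.300,-10.200] max=[-3.200,-1.700,7.400] diag=35.255

A = translate([-14, -12.5, -5.8]) sphere(r=4.4) → bbox [-18.4,-16.9,-10.2] .. [-9.6,-8.1,-1.4]
B = cylinder(h=8.8, r=6.4) → bbox [-6.4,-6.4,0] .. [6.4,6.4,8.8]
lo = A.lo+B.lo = [-18.4-6.4, -16.9-6.4, -10.2+0] = [-24.800,-23.300,-10.200]
hi = A.hi+B.hi = [-9.6+6.4, -8.1+6.4, -1.4+8.8] = [-3.200,-1.700,7.400]
diag = √(21.6²+21.6²+17.6²) = √1242.88 = 35.255


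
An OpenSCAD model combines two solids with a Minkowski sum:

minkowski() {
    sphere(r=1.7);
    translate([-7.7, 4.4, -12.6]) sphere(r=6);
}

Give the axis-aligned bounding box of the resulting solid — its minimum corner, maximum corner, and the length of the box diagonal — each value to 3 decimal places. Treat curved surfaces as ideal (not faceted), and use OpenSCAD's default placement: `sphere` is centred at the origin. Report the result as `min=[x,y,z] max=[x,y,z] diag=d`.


A = translate([-7.7, 4.4, -12.6]) sphere(r=6) → bbox [-13.7,-1.6,-18.6] .. [-1.7,10.4,-6.6]
B = sphere(r=1.7) → bbox [-1.7,-1.7,-1.7] .. [1.7,1.7,1.7]
lo = A.lo+B.lo = [-13.7-1.7, -1.6-1.7, -18.6-1.7] = [-15.400,-3.300,-20.300]
hi = A.hi+B.hi = [-1.7+1.7, 10.4+1.7, -6.6+1.7] = [0.000,12.100,-4.900]
diag = √(15.4²+15.4²+15.4²) = √711.48 = 26.674

min=[-15.400,-3.300,-20.300] max=[0.000,12.100,-4.900] diag=26.674
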